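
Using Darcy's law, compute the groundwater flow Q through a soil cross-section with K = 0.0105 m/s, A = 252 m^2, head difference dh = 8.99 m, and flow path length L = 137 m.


Darcy's law: Q = K * A * i, where i = dh/L.
Hydraulic gradient i = 8.99 / 137 = 0.06562.
Q = 0.0105 * 252 * 0.06562
  = 0.1736 m^3/s.

0.1736


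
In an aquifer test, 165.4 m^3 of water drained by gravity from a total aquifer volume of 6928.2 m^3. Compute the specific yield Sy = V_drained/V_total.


Specific yield Sy = Volume drained / Total volume.
Sy = 165.4 / 6928.2
   = 0.0239.

0.0239


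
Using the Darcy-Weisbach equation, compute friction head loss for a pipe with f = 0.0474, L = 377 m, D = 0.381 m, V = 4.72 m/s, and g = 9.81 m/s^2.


Darcy-Weisbach equation: h_f = f * (L/D) * V^2/(2g).
f * L/D = 0.0474 * 377/0.381 = 46.9024.
V^2/(2g) = 4.72^2 / (2*9.81) = 22.2784 / 19.62 = 1.1355 m.
h_f = 46.9024 * 1.1355 = 53.257 m.

53.257


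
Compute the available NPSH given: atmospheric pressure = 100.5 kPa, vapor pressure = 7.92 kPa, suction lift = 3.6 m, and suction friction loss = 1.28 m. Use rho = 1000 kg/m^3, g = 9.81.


NPSHa = p_atm/(rho*g) - z_s - hf_s - p_vap/(rho*g).
p_atm/(rho*g) = 100.5*1000 / (1000*9.81) = 10.245 m.
p_vap/(rho*g) = 7.92*1000 / (1000*9.81) = 0.807 m.
NPSHa = 10.245 - 3.6 - 1.28 - 0.807
      = 4.56 m.

4.56


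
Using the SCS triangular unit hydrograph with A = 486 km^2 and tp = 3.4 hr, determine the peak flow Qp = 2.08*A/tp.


SCS formula: Qp = 2.08 * A / tp.
Qp = 2.08 * 486 / 3.4
   = 1010.88 / 3.4
   = 297.32 m^3/s per cm.

297.32


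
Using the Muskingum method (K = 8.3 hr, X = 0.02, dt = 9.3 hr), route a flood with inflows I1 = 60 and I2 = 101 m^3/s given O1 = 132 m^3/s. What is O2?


Muskingum coefficients:
denom = 2*K*(1-X) + dt = 2*8.3*(1-0.02) + 9.3 = 25.568.
C0 = (dt - 2*K*X)/denom = (9.3 - 2*8.3*0.02)/25.568 = 0.3508.
C1 = (dt + 2*K*X)/denom = (9.3 + 2*8.3*0.02)/25.568 = 0.3767.
C2 = (2*K*(1-X) - dt)/denom = 0.2725.
O2 = C0*I2 + C1*I1 + C2*O1
   = 0.3508*101 + 0.3767*60 + 0.2725*132
   = 94.0 m^3/s.

94.0


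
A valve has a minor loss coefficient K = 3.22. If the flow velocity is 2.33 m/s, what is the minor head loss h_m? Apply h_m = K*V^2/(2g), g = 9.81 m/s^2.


Minor loss formula: h_m = K * V^2/(2g).
V^2 = 2.33^2 = 5.4289.
V^2/(2g) = 5.4289 / 19.62 = 0.2767 m.
h_m = 3.22 * 0.2767 = 0.891 m.

0.891


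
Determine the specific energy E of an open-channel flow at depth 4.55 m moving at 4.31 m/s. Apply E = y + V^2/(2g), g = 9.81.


Specific energy E = y + V^2/(2g).
Velocity head = V^2/(2g) = 4.31^2 / (2*9.81) = 18.5761 / 19.62 = 0.9468 m.
E = 4.55 + 0.9468 = 5.4968 m.

5.4968


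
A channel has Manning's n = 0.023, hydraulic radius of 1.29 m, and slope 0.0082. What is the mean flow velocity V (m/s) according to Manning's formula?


Manning's equation gives V = (1/n) * R^(2/3) * S^(1/2).
First, compute R^(2/3) = 1.29^(2/3) = 1.185.
Next, S^(1/2) = 0.0082^(1/2) = 0.090554.
Then 1/n = 1/0.023 = 43.48.
V = 43.48 * 1.185 * 0.090554 = 4.6656 m/s.

4.6656


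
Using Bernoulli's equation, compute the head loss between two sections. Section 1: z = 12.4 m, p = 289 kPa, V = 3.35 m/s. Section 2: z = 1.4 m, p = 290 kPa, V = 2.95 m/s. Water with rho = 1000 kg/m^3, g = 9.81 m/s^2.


Total head at each section: H = z + p/(rho*g) + V^2/(2g).
H1 = 12.4 + 289*1000/(1000*9.81) + 3.35^2/(2*9.81)
   = 12.4 + 29.46 + 0.572
   = 42.432 m.
H2 = 1.4 + 290*1000/(1000*9.81) + 2.95^2/(2*9.81)
   = 1.4 + 29.562 + 0.4436
   = 31.405 m.
h_L = H1 - H2 = 42.432 - 31.405 = 11.027 m.

11.027


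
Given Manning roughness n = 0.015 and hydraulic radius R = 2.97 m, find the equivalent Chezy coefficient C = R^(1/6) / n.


The Chezy coefficient relates to Manning's n through C = R^(1/6) / n.
R^(1/6) = 2.97^(1/6) = 1.198927.
C = 1.198927 / 0.015 = 79.93 m^(1/2)/s.

79.93


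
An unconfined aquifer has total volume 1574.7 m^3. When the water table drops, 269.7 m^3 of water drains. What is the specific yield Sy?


Specific yield Sy = Volume drained / Total volume.
Sy = 269.7 / 1574.7
   = 0.1713.

0.1713


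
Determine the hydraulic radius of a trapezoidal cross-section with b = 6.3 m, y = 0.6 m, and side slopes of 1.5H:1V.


For a trapezoidal section with side slope z:
A = (b + z*y)*y = (6.3 + 1.5*0.6)*0.6 = 4.32 m^2.
P = b + 2*y*sqrt(1 + z^2) = 6.3 + 2*0.6*sqrt(1 + 1.5^2) = 8.463 m.
R = A/P = 4.32 / 8.463 = 0.5104 m.

0.5104


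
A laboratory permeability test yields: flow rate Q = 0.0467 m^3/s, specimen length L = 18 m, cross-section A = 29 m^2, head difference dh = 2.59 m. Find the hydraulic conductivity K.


From K = Q*L / (A*dh):
Numerator: Q*L = 0.0467 * 18 = 0.8406.
Denominator: A*dh = 29 * 2.59 = 75.11.
K = 0.8406 / 75.11 = 0.011192 m/s.

0.011192


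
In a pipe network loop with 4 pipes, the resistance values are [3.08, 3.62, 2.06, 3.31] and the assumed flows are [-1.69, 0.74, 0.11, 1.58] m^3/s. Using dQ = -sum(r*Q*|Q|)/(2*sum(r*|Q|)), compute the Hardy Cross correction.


Numerator terms (r*Q*|Q|): 3.08*-1.69*|-1.69| = -8.7968; 3.62*0.74*|0.74| = 1.9823; 2.06*0.11*|0.11| = 0.0249; 3.31*1.58*|1.58| = 8.2631.
Sum of numerator = 1.4735.
Denominator terms (r*|Q|): 3.08*|-1.69| = 5.2052; 3.62*|0.74| = 2.6788; 2.06*|0.11| = 0.2266; 3.31*|1.58| = 5.2298.
2 * sum of denominator = 2 * 13.3404 = 26.6808.
dQ = -1.4735 / 26.6808 = -0.0552 m^3/s.

-0.0552


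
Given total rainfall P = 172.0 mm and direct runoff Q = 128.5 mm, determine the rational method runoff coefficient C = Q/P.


The runoff coefficient C = runoff depth / rainfall depth.
C = 128.5 / 172.0
  = 0.7471.

0.7471


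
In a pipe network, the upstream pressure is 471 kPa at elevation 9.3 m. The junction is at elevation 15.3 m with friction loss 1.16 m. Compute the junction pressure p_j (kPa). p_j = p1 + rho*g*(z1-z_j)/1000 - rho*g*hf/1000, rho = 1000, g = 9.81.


Junction pressure: p_j = p1 + rho*g*(z1 - z_j)/1000 - rho*g*hf/1000.
Elevation term = 1000*9.81*(9.3 - 15.3)/1000 = -58.86 kPa.
Friction term = 1000*9.81*1.16/1000 = 11.38 kPa.
p_j = 471 + -58.86 - 11.38 = 400.76 kPa.

400.76


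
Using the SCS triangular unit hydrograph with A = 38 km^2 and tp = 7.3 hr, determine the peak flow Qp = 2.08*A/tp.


SCS formula: Qp = 2.08 * A / tp.
Qp = 2.08 * 38 / 7.3
   = 79.04 / 7.3
   = 10.83 m^3/s per cm.

10.83


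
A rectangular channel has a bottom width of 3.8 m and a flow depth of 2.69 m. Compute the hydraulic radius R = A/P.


For a rectangular section:
Flow area A = b * y = 3.8 * 2.69 = 10.22 m^2.
Wetted perimeter P = b + 2y = 3.8 + 2*2.69 = 9.18 m.
Hydraulic radius R = A/P = 10.22 / 9.18 = 1.1135 m.

1.1135


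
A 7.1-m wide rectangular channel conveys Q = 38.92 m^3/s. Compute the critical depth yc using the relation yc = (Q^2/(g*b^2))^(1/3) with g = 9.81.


Using yc = (Q^2 / (g * b^2))^(1/3):
Q^2 = 38.92^2 = 1514.77.
g * b^2 = 9.81 * 7.1^2 = 9.81 * 50.41 = 494.52.
Q^2 / (g*b^2) = 1514.77 / 494.52 = 3.0631.
yc = 3.0631^(1/3) = 1.4523 m.

1.4523


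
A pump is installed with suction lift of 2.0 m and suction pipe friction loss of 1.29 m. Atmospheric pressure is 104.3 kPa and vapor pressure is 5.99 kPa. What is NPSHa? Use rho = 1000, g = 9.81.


NPSHa = p_atm/(rho*g) - z_s - hf_s - p_vap/(rho*g).
p_atm/(rho*g) = 104.3*1000 / (1000*9.81) = 10.632 m.
p_vap/(rho*g) = 5.99*1000 / (1000*9.81) = 0.611 m.
NPSHa = 10.632 - 2.0 - 1.29 - 0.611
      = 6.73 m.

6.73


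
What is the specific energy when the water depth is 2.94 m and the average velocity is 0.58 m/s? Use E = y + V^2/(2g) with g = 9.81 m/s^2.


Specific energy E = y + V^2/(2g).
Velocity head = V^2/(2g) = 0.58^2 / (2*9.81) = 0.3364 / 19.62 = 0.0171 m.
E = 2.94 + 0.0171 = 2.9571 m.

2.9571


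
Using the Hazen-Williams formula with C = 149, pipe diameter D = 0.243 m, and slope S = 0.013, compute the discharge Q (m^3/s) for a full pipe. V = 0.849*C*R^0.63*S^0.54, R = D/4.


For a full circular pipe, R = D/4 = 0.243/4 = 0.0607 m.
V = 0.849 * 149 * 0.0607^0.63 * 0.013^0.54
  = 0.849 * 149 * 0.171251 * 0.095836
  = 2.0761 m/s.
Pipe area A = pi*D^2/4 = pi*0.243^2/4 = 0.0464 m^2.
Q = A * V = 0.0464 * 2.0761 = 0.0963 m^3/s.

0.0963


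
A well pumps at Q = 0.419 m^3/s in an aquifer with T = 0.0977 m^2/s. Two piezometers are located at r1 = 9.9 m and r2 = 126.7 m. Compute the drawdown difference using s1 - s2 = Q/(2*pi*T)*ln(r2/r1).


Thiem equation: s1 - s2 = Q/(2*pi*T) * ln(r2/r1).
ln(r2/r1) = ln(126.7/9.9) = 2.5493.
Q/(2*pi*T) = 0.419 / (2*pi*0.0977) = 0.419 / 0.6139 = 0.6826.
s1 - s2 = 0.6826 * 2.5493 = 1.74 m.

1.74


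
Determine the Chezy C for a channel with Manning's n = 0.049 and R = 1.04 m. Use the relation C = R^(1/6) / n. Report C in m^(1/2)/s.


The Chezy coefficient relates to Manning's n through C = R^(1/6) / n.
R^(1/6) = 1.04^(1/6) = 1.006558.
C = 1.006558 / 0.049 = 20.54 m^(1/2)/s.

20.54


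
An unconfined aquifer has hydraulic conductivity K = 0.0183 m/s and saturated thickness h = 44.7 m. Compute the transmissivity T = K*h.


Transmissivity is defined as T = K * h.
T = 0.0183 * 44.7
  = 0.818 m^2/s.

0.818


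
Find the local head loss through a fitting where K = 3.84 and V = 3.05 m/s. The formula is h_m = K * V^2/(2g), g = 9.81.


Minor loss formula: h_m = K * V^2/(2g).
V^2 = 3.05^2 = 9.3025.
V^2/(2g) = 9.3025 / 19.62 = 0.4741 m.
h_m = 3.84 * 0.4741 = 1.8207 m.

1.8207


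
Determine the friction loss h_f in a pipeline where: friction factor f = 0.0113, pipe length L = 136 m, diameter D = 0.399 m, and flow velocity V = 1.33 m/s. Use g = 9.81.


Darcy-Weisbach equation: h_f = f * (L/D) * V^2/(2g).
f * L/D = 0.0113 * 136/0.399 = 3.8516.
V^2/(2g) = 1.33^2 / (2*9.81) = 1.7689 / 19.62 = 0.0902 m.
h_f = 3.8516 * 0.0902 = 0.347 m.

0.347


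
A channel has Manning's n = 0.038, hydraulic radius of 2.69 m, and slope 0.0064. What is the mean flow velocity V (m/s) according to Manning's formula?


Manning's equation gives V = (1/n) * R^(2/3) * S^(1/2).
First, compute R^(2/3) = 2.69^(2/3) = 1.9342.
Next, S^(1/2) = 0.0064^(1/2) = 0.08.
Then 1/n = 1/0.038 = 26.32.
V = 26.32 * 1.9342 * 0.08 = 4.072 m/s.

4.072


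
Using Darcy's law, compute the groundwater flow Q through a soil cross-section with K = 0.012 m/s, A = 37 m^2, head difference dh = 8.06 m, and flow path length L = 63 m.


Darcy's law: Q = K * A * i, where i = dh/L.
Hydraulic gradient i = 8.06 / 63 = 0.127937.
Q = 0.012 * 37 * 0.127937
  = 0.0568 m^3/s.

0.0568


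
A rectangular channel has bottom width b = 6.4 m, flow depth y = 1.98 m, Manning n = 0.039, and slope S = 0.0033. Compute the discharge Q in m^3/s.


For a rectangular channel, the cross-sectional area A = b * y = 6.4 * 1.98 = 12.67 m^2.
The wetted perimeter P = b + 2y = 6.4 + 2*1.98 = 10.36 m.
Hydraulic radius R = A/P = 12.67/10.36 = 1.2232 m.
Velocity V = (1/n)*R^(2/3)*S^(1/2) = (1/0.039)*1.2232^(2/3)*0.0033^(1/2) = 1.6847 m/s.
Discharge Q = A * V = 12.67 * 1.6847 = 21.348 m^3/s.

21.348


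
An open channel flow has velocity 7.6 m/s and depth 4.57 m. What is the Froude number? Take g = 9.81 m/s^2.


The Froude number is defined as Fr = V / sqrt(g*y).
g*y = 9.81 * 4.57 = 44.8317.
sqrt(g*y) = sqrt(44.8317) = 6.6956.
Fr = 7.6 / 6.6956 = 1.1351.

1.1351


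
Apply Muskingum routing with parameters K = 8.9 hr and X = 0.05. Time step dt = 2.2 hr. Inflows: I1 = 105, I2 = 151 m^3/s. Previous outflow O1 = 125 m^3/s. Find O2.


Muskingum coefficients:
denom = 2*K*(1-X) + dt = 2*8.9*(1-0.05) + 2.2 = 19.11.
C0 = (dt - 2*K*X)/denom = (2.2 - 2*8.9*0.05)/19.11 = 0.0686.
C1 = (dt + 2*K*X)/denom = (2.2 + 2*8.9*0.05)/19.11 = 0.1617.
C2 = (2*K*(1-X) - dt)/denom = 0.7698.
O2 = C0*I2 + C1*I1 + C2*O1
   = 0.0686*151 + 0.1617*105 + 0.7698*125
   = 123.55 m^3/s.

123.55


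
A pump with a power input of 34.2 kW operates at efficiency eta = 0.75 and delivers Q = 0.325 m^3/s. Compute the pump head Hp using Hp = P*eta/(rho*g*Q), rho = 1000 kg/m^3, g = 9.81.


Pump head formula: Hp = P * eta / (rho * g * Q).
Numerator: P * eta = 34.2 * 1000 * 0.75 = 25650.0 W.
Denominator: rho * g * Q = 1000 * 9.81 * 0.325 = 3188.25.
Hp = 25650.0 / 3188.25 = 8.05 m.

8.05


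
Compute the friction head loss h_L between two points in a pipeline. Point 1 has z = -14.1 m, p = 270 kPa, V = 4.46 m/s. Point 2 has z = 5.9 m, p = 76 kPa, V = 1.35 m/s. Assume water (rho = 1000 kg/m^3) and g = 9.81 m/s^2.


Total head at each section: H = z + p/(rho*g) + V^2/(2g).
H1 = -14.1 + 270*1000/(1000*9.81) + 4.46^2/(2*9.81)
   = -14.1 + 27.523 + 1.0138
   = 14.437 m.
H2 = 5.9 + 76*1000/(1000*9.81) + 1.35^2/(2*9.81)
   = 5.9 + 7.747 + 0.0929
   = 13.74 m.
h_L = H1 - H2 = 14.437 - 13.74 = 0.697 m.

0.697


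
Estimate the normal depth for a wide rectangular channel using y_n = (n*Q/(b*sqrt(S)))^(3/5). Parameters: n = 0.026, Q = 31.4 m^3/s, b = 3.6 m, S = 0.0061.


We use the wide-channel approximation y_n = (n*Q/(b*sqrt(S)))^(3/5).
sqrt(S) = sqrt(0.0061) = 0.078102.
Numerator: n*Q = 0.026 * 31.4 = 0.8164.
Denominator: b*sqrt(S) = 3.6 * 0.078102 = 0.281167.
arg = 2.9036.
y_n = 2.9036^(3/5) = 1.8957 m.

1.8957


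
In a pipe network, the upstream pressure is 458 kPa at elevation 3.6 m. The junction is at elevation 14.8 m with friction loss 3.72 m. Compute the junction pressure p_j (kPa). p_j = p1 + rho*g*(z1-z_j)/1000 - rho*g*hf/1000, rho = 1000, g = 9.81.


Junction pressure: p_j = p1 + rho*g*(z1 - z_j)/1000 - rho*g*hf/1000.
Elevation term = 1000*9.81*(3.6 - 14.8)/1000 = -109.872 kPa.
Friction term = 1000*9.81*3.72/1000 = 36.493 kPa.
p_j = 458 + -109.872 - 36.493 = 311.63 kPa.

311.63


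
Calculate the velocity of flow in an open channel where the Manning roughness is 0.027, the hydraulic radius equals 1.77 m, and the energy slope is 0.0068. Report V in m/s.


Manning's equation gives V = (1/n) * R^(2/3) * S^(1/2).
First, compute R^(2/3) = 1.77^(2/3) = 1.4632.
Next, S^(1/2) = 0.0068^(1/2) = 0.082462.
Then 1/n = 1/0.027 = 37.04.
V = 37.04 * 1.4632 * 0.082462 = 4.469 m/s.

4.469


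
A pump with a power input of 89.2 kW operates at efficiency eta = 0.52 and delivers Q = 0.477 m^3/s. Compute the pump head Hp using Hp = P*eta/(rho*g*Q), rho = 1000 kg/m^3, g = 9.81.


Pump head formula: Hp = P * eta / (rho * g * Q).
Numerator: P * eta = 89.2 * 1000 * 0.52 = 46384.0 W.
Denominator: rho * g * Q = 1000 * 9.81 * 0.477 = 4679.37.
Hp = 46384.0 / 4679.37 = 9.91 m.

9.91


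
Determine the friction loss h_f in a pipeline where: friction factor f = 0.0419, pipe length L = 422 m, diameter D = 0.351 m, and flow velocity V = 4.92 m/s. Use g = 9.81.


Darcy-Weisbach equation: h_f = f * (L/D) * V^2/(2g).
f * L/D = 0.0419 * 422/0.351 = 50.3755.
V^2/(2g) = 4.92^2 / (2*9.81) = 24.2064 / 19.62 = 1.2338 m.
h_f = 50.3755 * 1.2338 = 62.151 m.

62.151


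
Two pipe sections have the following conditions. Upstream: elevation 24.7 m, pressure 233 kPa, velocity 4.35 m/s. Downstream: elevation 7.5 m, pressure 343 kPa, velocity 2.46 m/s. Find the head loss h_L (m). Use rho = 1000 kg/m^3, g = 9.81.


Total head at each section: H = z + p/(rho*g) + V^2/(2g).
H1 = 24.7 + 233*1000/(1000*9.81) + 4.35^2/(2*9.81)
   = 24.7 + 23.751 + 0.9644
   = 49.416 m.
H2 = 7.5 + 343*1000/(1000*9.81) + 2.46^2/(2*9.81)
   = 7.5 + 34.964 + 0.3084
   = 42.773 m.
h_L = H1 - H2 = 49.416 - 42.773 = 6.643 m.

6.643


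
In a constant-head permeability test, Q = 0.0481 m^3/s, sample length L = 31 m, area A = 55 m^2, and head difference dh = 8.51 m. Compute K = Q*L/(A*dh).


From K = Q*L / (A*dh):
Numerator: Q*L = 0.0481 * 31 = 1.4911.
Denominator: A*dh = 55 * 8.51 = 468.05.
K = 1.4911 / 468.05 = 0.003186 m/s.

0.003186


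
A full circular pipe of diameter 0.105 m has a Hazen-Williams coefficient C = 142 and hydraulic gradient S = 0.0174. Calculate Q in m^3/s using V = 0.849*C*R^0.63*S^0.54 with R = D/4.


For a full circular pipe, R = D/4 = 0.105/4 = 0.0262 m.
V = 0.849 * 142 * 0.0262^0.63 * 0.0174^0.54
  = 0.849 * 142 * 0.100937 * 0.112175
  = 1.365 m/s.
Pipe area A = pi*D^2/4 = pi*0.105^2/4 = 0.0087 m^2.
Q = A * V = 0.0087 * 1.365 = 0.0118 m^3/s.

0.0118


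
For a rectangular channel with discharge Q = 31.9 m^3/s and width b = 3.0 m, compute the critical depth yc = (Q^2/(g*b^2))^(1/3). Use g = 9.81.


Using yc = (Q^2 / (g * b^2))^(1/3):
Q^2 = 31.9^2 = 1017.61.
g * b^2 = 9.81 * 3.0^2 = 9.81 * 9.0 = 88.29.
Q^2 / (g*b^2) = 1017.61 / 88.29 = 11.5258.
yc = 11.5258^(1/3) = 2.2589 m.

2.2589


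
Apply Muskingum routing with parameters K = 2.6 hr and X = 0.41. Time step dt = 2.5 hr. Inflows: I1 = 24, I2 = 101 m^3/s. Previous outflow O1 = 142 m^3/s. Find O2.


Muskingum coefficients:
denom = 2*K*(1-X) + dt = 2*2.6*(1-0.41) + 2.5 = 5.568.
C0 = (dt - 2*K*X)/denom = (2.5 - 2*2.6*0.41)/5.568 = 0.0661.
C1 = (dt + 2*K*X)/denom = (2.5 + 2*2.6*0.41)/5.568 = 0.8319.
C2 = (2*K*(1-X) - dt)/denom = 0.102.
O2 = C0*I2 + C1*I1 + C2*O1
   = 0.0661*101 + 0.8319*24 + 0.102*142
   = 41.13 m^3/s.

41.13


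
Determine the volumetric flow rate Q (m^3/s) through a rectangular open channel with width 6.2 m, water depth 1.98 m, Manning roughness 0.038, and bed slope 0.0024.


For a rectangular channel, the cross-sectional area A = b * y = 6.2 * 1.98 = 12.28 m^2.
The wetted perimeter P = b + 2y = 6.2 + 2*1.98 = 10.16 m.
Hydraulic radius R = A/P = 12.28/10.16 = 1.2083 m.
Velocity V = (1/n)*R^(2/3)*S^(1/2) = (1/0.038)*1.2083^(2/3)*0.0024^(1/2) = 1.4625 m/s.
Discharge Q = A * V = 12.28 * 1.4625 = 17.954 m^3/s.

17.954


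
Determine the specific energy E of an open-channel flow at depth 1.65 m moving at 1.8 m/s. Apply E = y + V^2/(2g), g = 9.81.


Specific energy E = y + V^2/(2g).
Velocity head = V^2/(2g) = 1.8^2 / (2*9.81) = 3.24 / 19.62 = 0.1651 m.
E = 1.65 + 0.1651 = 1.8151 m.

1.8151


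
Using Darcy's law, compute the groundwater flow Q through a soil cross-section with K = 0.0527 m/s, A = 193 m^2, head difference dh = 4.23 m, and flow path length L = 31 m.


Darcy's law: Q = K * A * i, where i = dh/L.
Hydraulic gradient i = 4.23 / 31 = 0.136452.
Q = 0.0527 * 193 * 0.136452
  = 1.3879 m^3/s.

1.3879


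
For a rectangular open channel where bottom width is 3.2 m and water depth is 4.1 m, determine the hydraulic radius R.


For a rectangular section:
Flow area A = b * y = 3.2 * 4.1 = 13.12 m^2.
Wetted perimeter P = b + 2y = 3.2 + 2*4.1 = 11.4 m.
Hydraulic radius R = A/P = 13.12 / 11.4 = 1.1509 m.

1.1509


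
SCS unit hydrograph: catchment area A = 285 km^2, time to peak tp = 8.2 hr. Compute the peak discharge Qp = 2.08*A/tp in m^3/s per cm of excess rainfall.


SCS formula: Qp = 2.08 * A / tp.
Qp = 2.08 * 285 / 8.2
   = 592.8 / 8.2
   = 72.29 m^3/s per cm.

72.29


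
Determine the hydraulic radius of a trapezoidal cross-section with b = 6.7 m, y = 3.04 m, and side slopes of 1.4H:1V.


For a trapezoidal section with side slope z:
A = (b + z*y)*y = (6.7 + 1.4*3.04)*3.04 = 33.306 m^2.
P = b + 2*y*sqrt(1 + z^2) = 6.7 + 2*3.04*sqrt(1 + 1.4^2) = 17.16 m.
R = A/P = 33.306 / 17.16 = 1.9409 m.

1.9409


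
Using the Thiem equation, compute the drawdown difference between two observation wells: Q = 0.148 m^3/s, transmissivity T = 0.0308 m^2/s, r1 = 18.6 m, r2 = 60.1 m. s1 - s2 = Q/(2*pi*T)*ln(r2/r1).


Thiem equation: s1 - s2 = Q/(2*pi*T) * ln(r2/r1).
ln(r2/r1) = ln(60.1/18.6) = 1.1728.
Q/(2*pi*T) = 0.148 / (2*pi*0.0308) = 0.148 / 0.1935 = 0.7648.
s1 - s2 = 0.7648 * 1.1728 = 0.897 m.

0.897


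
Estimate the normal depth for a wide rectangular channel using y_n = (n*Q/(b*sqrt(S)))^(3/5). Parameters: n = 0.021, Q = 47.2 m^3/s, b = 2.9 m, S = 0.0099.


We use the wide-channel approximation y_n = (n*Q/(b*sqrt(S)))^(3/5).
sqrt(S) = sqrt(0.0099) = 0.099499.
Numerator: n*Q = 0.021 * 47.2 = 0.9912.
Denominator: b*sqrt(S) = 2.9 * 0.099499 = 0.288547.
arg = 3.4351.
y_n = 3.4351^(3/5) = 2.0969 m.

2.0969


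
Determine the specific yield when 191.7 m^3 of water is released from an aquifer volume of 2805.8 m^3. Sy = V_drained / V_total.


Specific yield Sy = Volume drained / Total volume.
Sy = 191.7 / 2805.8
   = 0.0683.

0.0683


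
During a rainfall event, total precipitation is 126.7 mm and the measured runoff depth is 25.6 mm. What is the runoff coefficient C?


The runoff coefficient C = runoff depth / rainfall depth.
C = 25.6 / 126.7
  = 0.2021.

0.2021


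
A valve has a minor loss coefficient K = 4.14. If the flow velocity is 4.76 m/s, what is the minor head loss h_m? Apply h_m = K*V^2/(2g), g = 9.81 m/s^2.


Minor loss formula: h_m = K * V^2/(2g).
V^2 = 4.76^2 = 22.6576.
V^2/(2g) = 22.6576 / 19.62 = 1.1548 m.
h_m = 4.14 * 1.1548 = 4.781 m.

4.781


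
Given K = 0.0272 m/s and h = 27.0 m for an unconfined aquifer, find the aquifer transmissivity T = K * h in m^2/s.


Transmissivity is defined as T = K * h.
T = 0.0272 * 27.0
  = 0.7344 m^2/s.

0.7344


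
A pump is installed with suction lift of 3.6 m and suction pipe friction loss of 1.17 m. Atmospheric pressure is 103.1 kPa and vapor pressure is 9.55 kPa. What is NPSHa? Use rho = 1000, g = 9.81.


NPSHa = p_atm/(rho*g) - z_s - hf_s - p_vap/(rho*g).
p_atm/(rho*g) = 103.1*1000 / (1000*9.81) = 10.51 m.
p_vap/(rho*g) = 9.55*1000 / (1000*9.81) = 0.973 m.
NPSHa = 10.51 - 3.6 - 1.17 - 0.973
      = 4.77 m.

4.77


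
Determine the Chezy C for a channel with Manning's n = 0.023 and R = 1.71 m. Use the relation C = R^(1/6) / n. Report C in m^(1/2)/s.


The Chezy coefficient relates to Manning's n through C = R^(1/6) / n.
R^(1/6) = 1.71^(1/6) = 1.093535.
C = 1.093535 / 0.023 = 47.54 m^(1/2)/s.

47.54


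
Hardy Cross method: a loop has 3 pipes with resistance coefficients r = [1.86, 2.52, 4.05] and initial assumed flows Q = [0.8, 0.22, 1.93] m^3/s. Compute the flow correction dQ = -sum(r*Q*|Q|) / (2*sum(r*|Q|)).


Numerator terms (r*Q*|Q|): 1.86*0.8*|0.8| = 1.1904; 2.52*0.22*|0.22| = 0.122; 4.05*1.93*|1.93| = 15.0858.
Sum of numerator = 16.3982.
Denominator terms (r*|Q|): 1.86*|0.8| = 1.488; 2.52*|0.22| = 0.5544; 4.05*|1.93| = 7.8165.
2 * sum of denominator = 2 * 9.8589 = 19.7178.
dQ = -16.3982 / 19.7178 = -0.8316 m^3/s.

-0.8316


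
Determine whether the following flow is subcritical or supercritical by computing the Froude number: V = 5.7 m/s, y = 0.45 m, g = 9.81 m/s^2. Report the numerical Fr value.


The Froude number is defined as Fr = V / sqrt(g*y).
g*y = 9.81 * 0.45 = 4.4145.
sqrt(g*y) = sqrt(4.4145) = 2.1011.
Fr = 5.7 / 2.1011 = 2.7129.
Since Fr > 1, the flow is supercritical.

2.7129


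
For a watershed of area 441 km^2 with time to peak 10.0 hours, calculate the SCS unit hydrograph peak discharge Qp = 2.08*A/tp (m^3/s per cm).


SCS formula: Qp = 2.08 * A / tp.
Qp = 2.08 * 441 / 10.0
   = 917.28 / 10.0
   = 91.73 m^3/s per cm.

91.73


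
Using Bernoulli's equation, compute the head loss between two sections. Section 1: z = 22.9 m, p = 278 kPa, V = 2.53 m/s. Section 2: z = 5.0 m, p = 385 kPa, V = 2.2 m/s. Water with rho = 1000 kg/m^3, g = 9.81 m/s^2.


Total head at each section: H = z + p/(rho*g) + V^2/(2g).
H1 = 22.9 + 278*1000/(1000*9.81) + 2.53^2/(2*9.81)
   = 22.9 + 28.338 + 0.3262
   = 51.565 m.
H2 = 5.0 + 385*1000/(1000*9.81) + 2.2^2/(2*9.81)
   = 5.0 + 39.246 + 0.2467
   = 44.492 m.
h_L = H1 - H2 = 51.565 - 44.492 = 7.072 m.

7.072


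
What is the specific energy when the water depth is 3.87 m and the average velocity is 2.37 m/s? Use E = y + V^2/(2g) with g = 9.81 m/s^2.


Specific energy E = y + V^2/(2g).
Velocity head = V^2/(2g) = 2.37^2 / (2*9.81) = 5.6169 / 19.62 = 0.2863 m.
E = 3.87 + 0.2863 = 4.1563 m.

4.1563


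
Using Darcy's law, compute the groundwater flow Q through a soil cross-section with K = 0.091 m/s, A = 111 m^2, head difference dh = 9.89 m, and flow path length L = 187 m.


Darcy's law: Q = K * A * i, where i = dh/L.
Hydraulic gradient i = 9.89 / 187 = 0.052888.
Q = 0.091 * 111 * 0.052888
  = 0.5342 m^3/s.

0.5342


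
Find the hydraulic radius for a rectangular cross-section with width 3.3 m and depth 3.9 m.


For a rectangular section:
Flow area A = b * y = 3.3 * 3.9 = 12.87 m^2.
Wetted perimeter P = b + 2y = 3.3 + 2*3.9 = 11.1 m.
Hydraulic radius R = A/P = 12.87 / 11.1 = 1.1595 m.

1.1595


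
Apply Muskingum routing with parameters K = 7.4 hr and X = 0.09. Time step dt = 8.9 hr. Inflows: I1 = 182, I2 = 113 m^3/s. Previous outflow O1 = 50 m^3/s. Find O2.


Muskingum coefficients:
denom = 2*K*(1-X) + dt = 2*7.4*(1-0.09) + 8.9 = 22.368.
C0 = (dt - 2*K*X)/denom = (8.9 - 2*7.4*0.09)/22.368 = 0.3383.
C1 = (dt + 2*K*X)/denom = (8.9 + 2*7.4*0.09)/22.368 = 0.4574.
C2 = (2*K*(1-X) - dt)/denom = 0.2042.
O2 = C0*I2 + C1*I1 + C2*O1
   = 0.3383*113 + 0.4574*182 + 0.2042*50
   = 131.7 m^3/s.

131.7


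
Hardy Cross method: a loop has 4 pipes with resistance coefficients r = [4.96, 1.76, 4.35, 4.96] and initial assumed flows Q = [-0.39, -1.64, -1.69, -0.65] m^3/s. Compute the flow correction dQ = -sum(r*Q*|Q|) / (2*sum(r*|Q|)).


Numerator terms (r*Q*|Q|): 4.96*-0.39*|-0.39| = -0.7544; 1.76*-1.64*|-1.64| = -4.7337; 4.35*-1.69*|-1.69| = -12.424; 4.96*-0.65*|-0.65| = -2.0956.
Sum of numerator = -20.0077.
Denominator terms (r*|Q|): 4.96*|-0.39| = 1.9344; 1.76*|-1.64| = 2.8864; 4.35*|-1.69| = 7.3515; 4.96*|-0.65| = 3.224.
2 * sum of denominator = 2 * 15.3963 = 30.7926.
dQ = --20.0077 / 30.7926 = 0.6498 m^3/s.

0.6498


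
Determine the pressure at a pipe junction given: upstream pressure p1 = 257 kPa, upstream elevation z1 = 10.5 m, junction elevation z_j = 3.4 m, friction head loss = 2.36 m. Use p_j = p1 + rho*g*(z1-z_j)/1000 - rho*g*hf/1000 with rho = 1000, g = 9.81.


Junction pressure: p_j = p1 + rho*g*(z1 - z_j)/1000 - rho*g*hf/1000.
Elevation term = 1000*9.81*(10.5 - 3.4)/1000 = 69.651 kPa.
Friction term = 1000*9.81*2.36/1000 = 23.152 kPa.
p_j = 257 + 69.651 - 23.152 = 303.5 kPa.

303.5


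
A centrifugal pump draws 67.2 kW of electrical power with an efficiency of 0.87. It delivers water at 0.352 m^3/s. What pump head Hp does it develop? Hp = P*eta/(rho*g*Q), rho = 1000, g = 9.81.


Pump head formula: Hp = P * eta / (rho * g * Q).
Numerator: P * eta = 67.2 * 1000 * 0.87 = 58464.0 W.
Denominator: rho * g * Q = 1000 * 9.81 * 0.352 = 3453.12.
Hp = 58464.0 / 3453.12 = 16.93 m.

16.93


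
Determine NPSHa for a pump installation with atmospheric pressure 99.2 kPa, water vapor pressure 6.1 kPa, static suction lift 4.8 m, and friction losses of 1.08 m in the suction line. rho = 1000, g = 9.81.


NPSHa = p_atm/(rho*g) - z_s - hf_s - p_vap/(rho*g).
p_atm/(rho*g) = 99.2*1000 / (1000*9.81) = 10.112 m.
p_vap/(rho*g) = 6.1*1000 / (1000*9.81) = 0.622 m.
NPSHa = 10.112 - 4.8 - 1.08 - 0.622
      = 3.61 m.

3.61


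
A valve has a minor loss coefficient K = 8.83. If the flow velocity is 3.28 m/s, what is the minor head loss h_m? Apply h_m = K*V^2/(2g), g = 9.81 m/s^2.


Minor loss formula: h_m = K * V^2/(2g).
V^2 = 3.28^2 = 10.7584.
V^2/(2g) = 10.7584 / 19.62 = 0.5483 m.
h_m = 8.83 * 0.5483 = 4.8418 m.

4.8418


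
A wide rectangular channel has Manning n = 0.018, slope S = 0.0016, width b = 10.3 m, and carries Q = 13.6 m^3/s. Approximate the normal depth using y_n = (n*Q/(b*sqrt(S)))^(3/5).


We use the wide-channel approximation y_n = (n*Q/(b*sqrt(S)))^(3/5).
sqrt(S) = sqrt(0.0016) = 0.04.
Numerator: n*Q = 0.018 * 13.6 = 0.2448.
Denominator: b*sqrt(S) = 10.3 * 0.04 = 0.412.
arg = 0.5942.
y_n = 0.5942^(3/5) = 0.7317 m.

0.7317


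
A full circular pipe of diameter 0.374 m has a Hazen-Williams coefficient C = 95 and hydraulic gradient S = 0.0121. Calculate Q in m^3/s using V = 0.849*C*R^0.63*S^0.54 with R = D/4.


For a full circular pipe, R = D/4 = 0.374/4 = 0.0935 m.
V = 0.849 * 95 * 0.0935^0.63 * 0.0121^0.54
  = 0.849 * 95 * 0.224704 * 0.092194
  = 1.6709 m/s.
Pipe area A = pi*D^2/4 = pi*0.374^2/4 = 0.1099 m^2.
Q = A * V = 0.1099 * 1.6709 = 0.1836 m^3/s.

0.1836


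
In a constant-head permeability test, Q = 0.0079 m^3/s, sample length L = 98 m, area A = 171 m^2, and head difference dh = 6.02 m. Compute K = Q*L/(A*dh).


From K = Q*L / (A*dh):
Numerator: Q*L = 0.0079 * 98 = 0.7742.
Denominator: A*dh = 171 * 6.02 = 1029.42.
K = 0.7742 / 1029.42 = 0.000752 m/s.

0.000752


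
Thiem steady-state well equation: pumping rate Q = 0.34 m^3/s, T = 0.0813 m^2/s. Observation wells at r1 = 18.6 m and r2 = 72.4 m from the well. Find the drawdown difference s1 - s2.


Thiem equation: s1 - s2 = Q/(2*pi*T) * ln(r2/r1).
ln(r2/r1) = ln(72.4/18.6) = 1.359.
Q/(2*pi*T) = 0.34 / (2*pi*0.0813) = 0.34 / 0.5108 = 0.6656.
s1 - s2 = 0.6656 * 1.359 = 0.9046 m.

0.9046


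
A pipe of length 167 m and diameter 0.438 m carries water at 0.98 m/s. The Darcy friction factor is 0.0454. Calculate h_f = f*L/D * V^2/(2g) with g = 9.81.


Darcy-Weisbach equation: h_f = f * (L/D) * V^2/(2g).
f * L/D = 0.0454 * 167/0.438 = 17.31.
V^2/(2g) = 0.98^2 / (2*9.81) = 0.9604 / 19.62 = 0.049 m.
h_f = 17.31 * 0.049 = 0.847 m.

0.847


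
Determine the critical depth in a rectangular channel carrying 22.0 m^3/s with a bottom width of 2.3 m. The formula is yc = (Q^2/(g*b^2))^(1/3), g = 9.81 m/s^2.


Using yc = (Q^2 / (g * b^2))^(1/3):
Q^2 = 22.0^2 = 484.0.
g * b^2 = 9.81 * 2.3^2 = 9.81 * 5.29 = 51.89.
Q^2 / (g*b^2) = 484.0 / 51.89 = 9.3274.
yc = 9.3274^(1/3) = 2.1049 m.

2.1049


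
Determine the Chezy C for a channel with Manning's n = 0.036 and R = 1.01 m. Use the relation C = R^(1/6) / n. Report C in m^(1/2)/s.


The Chezy coefficient relates to Manning's n through C = R^(1/6) / n.
R^(1/6) = 1.01^(1/6) = 1.00166.
C = 1.00166 / 0.036 = 27.82 m^(1/2)/s.

27.82


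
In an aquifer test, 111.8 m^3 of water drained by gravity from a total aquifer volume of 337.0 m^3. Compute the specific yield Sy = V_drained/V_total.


Specific yield Sy = Volume drained / Total volume.
Sy = 111.8 / 337.0
   = 0.3318.

0.3318


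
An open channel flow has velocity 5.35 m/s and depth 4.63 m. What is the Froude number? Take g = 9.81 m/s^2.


The Froude number is defined as Fr = V / sqrt(g*y).
g*y = 9.81 * 4.63 = 45.4203.
sqrt(g*y) = sqrt(45.4203) = 6.7395.
Fr = 5.35 / 6.7395 = 0.7938.

0.7938


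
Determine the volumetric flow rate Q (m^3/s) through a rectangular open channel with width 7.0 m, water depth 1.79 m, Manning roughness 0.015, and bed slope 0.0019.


For a rectangular channel, the cross-sectional area A = b * y = 7.0 * 1.79 = 12.53 m^2.
The wetted perimeter P = b + 2y = 7.0 + 2*1.79 = 10.58 m.
Hydraulic radius R = A/P = 12.53/10.58 = 1.1843 m.
Velocity V = (1/n)*R^(2/3)*S^(1/2) = (1/0.015)*1.1843^(2/3)*0.0019^(1/2) = 3.2528 m/s.
Discharge Q = A * V = 12.53 * 3.2528 = 40.758 m^3/s.

40.758


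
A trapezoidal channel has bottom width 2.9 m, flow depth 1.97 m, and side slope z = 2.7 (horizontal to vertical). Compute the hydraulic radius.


For a trapezoidal section with side slope z:
A = (b + z*y)*y = (2.9 + 2.7*1.97)*1.97 = 16.191 m^2.
P = b + 2*y*sqrt(1 + z^2) = 2.9 + 2*1.97*sqrt(1 + 2.7^2) = 14.244 m.
R = A/P = 16.191 / 14.244 = 1.1367 m.

1.1367


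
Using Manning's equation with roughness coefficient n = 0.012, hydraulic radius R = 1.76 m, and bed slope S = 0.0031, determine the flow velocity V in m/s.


Manning's equation gives V = (1/n) * R^(2/3) * S^(1/2).
First, compute R^(2/3) = 1.76^(2/3) = 1.4577.
Next, S^(1/2) = 0.0031^(1/2) = 0.055678.
Then 1/n = 1/0.012 = 83.33.
V = 83.33 * 1.4577 * 0.055678 = 6.7636 m/s.

6.7636


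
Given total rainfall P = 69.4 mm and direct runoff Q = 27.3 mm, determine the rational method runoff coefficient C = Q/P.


The runoff coefficient C = runoff depth / rainfall depth.
C = 27.3 / 69.4
  = 0.3934.

0.3934


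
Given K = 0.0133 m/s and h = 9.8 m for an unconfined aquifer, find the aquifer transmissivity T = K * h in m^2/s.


Transmissivity is defined as T = K * h.
T = 0.0133 * 9.8
  = 0.1303 m^2/s.

0.1303


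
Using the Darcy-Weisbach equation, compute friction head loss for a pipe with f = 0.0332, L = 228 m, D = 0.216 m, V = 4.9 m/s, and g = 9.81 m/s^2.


Darcy-Weisbach equation: h_f = f * (L/D) * V^2/(2g).
f * L/D = 0.0332 * 228/0.216 = 35.0444.
V^2/(2g) = 4.9^2 / (2*9.81) = 24.01 / 19.62 = 1.2238 m.
h_f = 35.0444 * 1.2238 = 42.886 m.

42.886


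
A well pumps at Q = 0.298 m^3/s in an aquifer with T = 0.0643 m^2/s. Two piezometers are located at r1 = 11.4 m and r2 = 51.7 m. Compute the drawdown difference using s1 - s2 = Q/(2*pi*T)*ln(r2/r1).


Thiem equation: s1 - s2 = Q/(2*pi*T) * ln(r2/r1).
ln(r2/r1) = ln(51.7/11.4) = 1.5118.
Q/(2*pi*T) = 0.298 / (2*pi*0.0643) = 0.298 / 0.404 = 0.7376.
s1 - s2 = 0.7376 * 1.5118 = 1.1151 m.

1.1151


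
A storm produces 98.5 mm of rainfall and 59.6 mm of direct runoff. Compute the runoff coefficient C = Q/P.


The runoff coefficient C = runoff depth / rainfall depth.
C = 59.6 / 98.5
  = 0.6051.

0.6051


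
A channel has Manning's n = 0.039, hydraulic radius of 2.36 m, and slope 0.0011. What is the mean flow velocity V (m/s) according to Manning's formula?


Manning's equation gives V = (1/n) * R^(2/3) * S^(1/2).
First, compute R^(2/3) = 2.36^(2/3) = 1.7726.
Next, S^(1/2) = 0.0011^(1/2) = 0.033166.
Then 1/n = 1/0.039 = 25.64.
V = 25.64 * 1.7726 * 0.033166 = 1.5074 m/s.

1.5074


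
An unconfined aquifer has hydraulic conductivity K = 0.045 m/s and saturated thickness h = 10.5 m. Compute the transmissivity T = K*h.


Transmissivity is defined as T = K * h.
T = 0.045 * 10.5
  = 0.4725 m^2/s.

0.4725


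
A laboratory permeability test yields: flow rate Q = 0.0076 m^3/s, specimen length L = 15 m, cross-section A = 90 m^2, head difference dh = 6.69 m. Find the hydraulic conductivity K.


From K = Q*L / (A*dh):
Numerator: Q*L = 0.0076 * 15 = 0.114.
Denominator: A*dh = 90 * 6.69 = 602.1.
K = 0.114 / 602.1 = 0.000189 m/s.

0.000189


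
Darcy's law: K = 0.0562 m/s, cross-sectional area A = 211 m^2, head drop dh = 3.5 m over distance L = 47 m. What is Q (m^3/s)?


Darcy's law: Q = K * A * i, where i = dh/L.
Hydraulic gradient i = 3.5 / 47 = 0.074468.
Q = 0.0562 * 211 * 0.074468
  = 0.8831 m^3/s.

0.8831


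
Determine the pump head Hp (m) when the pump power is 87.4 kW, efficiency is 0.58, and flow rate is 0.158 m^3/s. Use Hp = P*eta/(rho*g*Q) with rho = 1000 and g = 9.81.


Pump head formula: Hp = P * eta / (rho * g * Q).
Numerator: P * eta = 87.4 * 1000 * 0.58 = 50692.0 W.
Denominator: rho * g * Q = 1000 * 9.81 * 0.158 = 1549.98.
Hp = 50692.0 / 1549.98 = 32.7 m.

32.7


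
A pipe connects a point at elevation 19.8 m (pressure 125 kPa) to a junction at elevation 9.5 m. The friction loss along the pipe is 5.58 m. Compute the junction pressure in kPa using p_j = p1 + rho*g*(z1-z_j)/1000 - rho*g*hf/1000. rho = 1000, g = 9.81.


Junction pressure: p_j = p1 + rho*g*(z1 - z_j)/1000 - rho*g*hf/1000.
Elevation term = 1000*9.81*(19.8 - 9.5)/1000 = 101.043 kPa.
Friction term = 1000*9.81*5.58/1000 = 54.74 kPa.
p_j = 125 + 101.043 - 54.74 = 171.3 kPa.

171.3


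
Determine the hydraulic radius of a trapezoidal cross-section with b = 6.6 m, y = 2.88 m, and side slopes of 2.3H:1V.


For a trapezoidal section with side slope z:
A = (b + z*y)*y = (6.6 + 2.3*2.88)*2.88 = 38.085 m^2.
P = b + 2*y*sqrt(1 + z^2) = 6.6 + 2*2.88*sqrt(1 + 2.3^2) = 21.046 m.
R = A/P = 38.085 / 21.046 = 1.8096 m.

1.8096


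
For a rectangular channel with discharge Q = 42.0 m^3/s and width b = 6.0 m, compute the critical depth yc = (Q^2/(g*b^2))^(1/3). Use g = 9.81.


Using yc = (Q^2 / (g * b^2))^(1/3):
Q^2 = 42.0^2 = 1764.0.
g * b^2 = 9.81 * 6.0^2 = 9.81 * 36.0 = 353.16.
Q^2 / (g*b^2) = 1764.0 / 353.16 = 4.9949.
yc = 4.9949^(1/3) = 1.7094 m.

1.7094


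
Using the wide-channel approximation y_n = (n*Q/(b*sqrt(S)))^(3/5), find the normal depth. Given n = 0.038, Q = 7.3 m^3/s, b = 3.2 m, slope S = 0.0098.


We use the wide-channel approximation y_n = (n*Q/(b*sqrt(S)))^(3/5).
sqrt(S) = sqrt(0.0098) = 0.098995.
Numerator: n*Q = 0.038 * 7.3 = 0.2774.
Denominator: b*sqrt(S) = 3.2 * 0.098995 = 0.316784.
arg = 0.8757.
y_n = 0.8757^(3/5) = 0.9234 m.

0.9234


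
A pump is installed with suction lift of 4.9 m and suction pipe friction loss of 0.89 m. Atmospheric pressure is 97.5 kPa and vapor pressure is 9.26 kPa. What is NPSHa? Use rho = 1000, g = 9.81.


NPSHa = p_atm/(rho*g) - z_s - hf_s - p_vap/(rho*g).
p_atm/(rho*g) = 97.5*1000 / (1000*9.81) = 9.939 m.
p_vap/(rho*g) = 9.26*1000 / (1000*9.81) = 0.944 m.
NPSHa = 9.939 - 4.9 - 0.89 - 0.944
      = 3.2 m.

3.2


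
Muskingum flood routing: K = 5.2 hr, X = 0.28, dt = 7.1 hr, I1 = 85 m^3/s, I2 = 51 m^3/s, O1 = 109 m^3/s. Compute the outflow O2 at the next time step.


Muskingum coefficients:
denom = 2*K*(1-X) + dt = 2*5.2*(1-0.28) + 7.1 = 14.588.
C0 = (dt - 2*K*X)/denom = (7.1 - 2*5.2*0.28)/14.588 = 0.2871.
C1 = (dt + 2*K*X)/denom = (7.1 + 2*5.2*0.28)/14.588 = 0.6863.
C2 = (2*K*(1-X) - dt)/denom = 0.0266.
O2 = C0*I2 + C1*I1 + C2*O1
   = 0.2871*51 + 0.6863*85 + 0.0266*109
   = 75.88 m^3/s.

75.88


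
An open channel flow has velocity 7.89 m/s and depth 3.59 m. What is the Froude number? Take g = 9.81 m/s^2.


The Froude number is defined as Fr = V / sqrt(g*y).
g*y = 9.81 * 3.59 = 35.2179.
sqrt(g*y) = sqrt(35.2179) = 5.9345.
Fr = 7.89 / 5.9345 = 1.3295.

1.3295


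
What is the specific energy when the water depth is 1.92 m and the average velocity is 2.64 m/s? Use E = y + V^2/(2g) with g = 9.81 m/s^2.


Specific energy E = y + V^2/(2g).
Velocity head = V^2/(2g) = 2.64^2 / (2*9.81) = 6.9696 / 19.62 = 0.3552 m.
E = 1.92 + 0.3552 = 2.2752 m.

2.2752


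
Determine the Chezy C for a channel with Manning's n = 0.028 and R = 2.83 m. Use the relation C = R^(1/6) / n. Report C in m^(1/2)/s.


The Chezy coefficient relates to Manning's n through C = R^(1/6) / n.
R^(1/6) = 2.83^(1/6) = 1.189317.
C = 1.189317 / 0.028 = 42.48 m^(1/2)/s.

42.48


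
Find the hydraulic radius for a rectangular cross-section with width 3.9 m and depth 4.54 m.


For a rectangular section:
Flow area A = b * y = 3.9 * 4.54 = 17.71 m^2.
Wetted perimeter P = b + 2y = 3.9 + 2*4.54 = 12.98 m.
Hydraulic radius R = A/P = 17.71 / 12.98 = 1.3641 m.

1.3641


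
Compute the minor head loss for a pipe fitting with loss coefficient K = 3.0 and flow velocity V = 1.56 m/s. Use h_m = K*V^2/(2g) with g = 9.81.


Minor loss formula: h_m = K * V^2/(2g).
V^2 = 1.56^2 = 2.4336.
V^2/(2g) = 2.4336 / 19.62 = 0.124 m.
h_m = 3.0 * 0.124 = 0.3721 m.

0.3721


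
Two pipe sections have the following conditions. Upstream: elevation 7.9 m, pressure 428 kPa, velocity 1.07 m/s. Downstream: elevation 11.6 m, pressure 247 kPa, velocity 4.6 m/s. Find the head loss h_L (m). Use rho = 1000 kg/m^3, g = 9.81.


Total head at each section: H = z + p/(rho*g) + V^2/(2g).
H1 = 7.9 + 428*1000/(1000*9.81) + 1.07^2/(2*9.81)
   = 7.9 + 43.629 + 0.0584
   = 51.587 m.
H2 = 11.6 + 247*1000/(1000*9.81) + 4.6^2/(2*9.81)
   = 11.6 + 25.178 + 1.0785
   = 37.857 m.
h_L = H1 - H2 = 51.587 - 37.857 = 13.73 m.

13.73


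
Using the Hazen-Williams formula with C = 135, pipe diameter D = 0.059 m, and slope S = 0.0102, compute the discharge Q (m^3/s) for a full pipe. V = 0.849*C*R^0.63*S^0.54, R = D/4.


For a full circular pipe, R = D/4 = 0.059/4 = 0.0147 m.
V = 0.849 * 135 * 0.0147^0.63 * 0.0102^0.54
  = 0.849 * 135 * 0.0702 * 0.084071
  = 0.6764 m/s.
Pipe area A = pi*D^2/4 = pi*0.059^2/4 = 0.0027 m^2.
Q = A * V = 0.0027 * 0.6764 = 0.0018 m^3/s.

0.0018


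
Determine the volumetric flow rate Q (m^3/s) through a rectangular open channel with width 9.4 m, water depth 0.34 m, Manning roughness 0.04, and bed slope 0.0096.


For a rectangular channel, the cross-sectional area A = b * y = 9.4 * 0.34 = 3.2 m^2.
The wetted perimeter P = b + 2y = 9.4 + 2*0.34 = 10.08 m.
Hydraulic radius R = A/P = 3.2/10.08 = 0.3171 m.
Velocity V = (1/n)*R^(2/3)*S^(1/2) = (1/0.04)*0.3171^(2/3)*0.0096^(1/2) = 1.139 m/s.
Discharge Q = A * V = 3.2 * 1.139 = 3.64 m^3/s.

3.64


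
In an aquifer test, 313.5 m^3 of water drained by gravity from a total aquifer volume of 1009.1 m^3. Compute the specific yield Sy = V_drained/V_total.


Specific yield Sy = Volume drained / Total volume.
Sy = 313.5 / 1009.1
   = 0.3107.

0.3107


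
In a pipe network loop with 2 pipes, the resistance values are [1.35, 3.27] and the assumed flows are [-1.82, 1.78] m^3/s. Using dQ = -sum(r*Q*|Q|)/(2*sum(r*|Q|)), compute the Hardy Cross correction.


Numerator terms (r*Q*|Q|): 1.35*-1.82*|-1.82| = -4.4717; 3.27*1.78*|1.78| = 10.3607.
Sum of numerator = 5.8889.
Denominator terms (r*|Q|): 1.35*|-1.82| = 2.457; 3.27*|1.78| = 5.8206.
2 * sum of denominator = 2 * 8.2776 = 16.5552.
dQ = -5.8889 / 16.5552 = -0.3557 m^3/s.

-0.3557
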